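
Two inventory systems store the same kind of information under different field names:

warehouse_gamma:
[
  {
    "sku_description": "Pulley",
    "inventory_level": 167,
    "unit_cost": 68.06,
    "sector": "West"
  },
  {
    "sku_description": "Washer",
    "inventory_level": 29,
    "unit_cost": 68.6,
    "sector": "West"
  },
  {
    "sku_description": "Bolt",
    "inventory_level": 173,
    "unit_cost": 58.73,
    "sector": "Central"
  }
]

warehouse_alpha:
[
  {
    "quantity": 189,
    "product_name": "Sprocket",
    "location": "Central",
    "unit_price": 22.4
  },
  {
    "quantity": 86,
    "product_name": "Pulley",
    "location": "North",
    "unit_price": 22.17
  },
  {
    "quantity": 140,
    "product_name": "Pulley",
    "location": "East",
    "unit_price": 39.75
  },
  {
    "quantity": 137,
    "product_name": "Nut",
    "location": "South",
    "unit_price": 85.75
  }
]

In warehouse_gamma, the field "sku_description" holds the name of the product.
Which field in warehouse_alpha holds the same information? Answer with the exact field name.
product_name

In warehouse_gamma, "sku_description" holds the name of the product.
The fields in warehouse_alpha are: "quantity", "product_name", "location", "unit_price".
"product_name" is the match: the name refers to the same concept and its values are product-name strings (e.g. 'Nut', 'Pulley').
The other fields ("quantity", "location", "unit_price") hold different kinds of data.

So "sku_description" in warehouse_gamma corresponds to "product_name" in warehouse_alpha.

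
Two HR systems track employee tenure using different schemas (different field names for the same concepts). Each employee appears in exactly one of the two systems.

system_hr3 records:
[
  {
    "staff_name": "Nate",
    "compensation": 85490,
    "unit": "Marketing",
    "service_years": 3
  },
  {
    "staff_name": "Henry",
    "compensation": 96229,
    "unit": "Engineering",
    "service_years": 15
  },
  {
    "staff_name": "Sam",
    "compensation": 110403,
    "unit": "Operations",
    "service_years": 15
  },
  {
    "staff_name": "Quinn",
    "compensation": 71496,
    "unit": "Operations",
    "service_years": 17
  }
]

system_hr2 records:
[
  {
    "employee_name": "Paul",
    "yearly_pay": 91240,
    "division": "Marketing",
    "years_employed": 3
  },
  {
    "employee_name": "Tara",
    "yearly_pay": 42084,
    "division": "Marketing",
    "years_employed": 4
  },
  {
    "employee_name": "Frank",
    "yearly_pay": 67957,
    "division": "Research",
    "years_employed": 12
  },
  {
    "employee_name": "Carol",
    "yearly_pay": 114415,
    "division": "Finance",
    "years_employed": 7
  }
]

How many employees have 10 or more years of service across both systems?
4

Reconcile schemas: "service_years" (system_hr3) = "years_employed" (system_hr2) = years of service

From system_hr3: 3 employees with >= 10 years
From system_hr2: 1 employees with >= 10 years

Total: 3 + 1 = 4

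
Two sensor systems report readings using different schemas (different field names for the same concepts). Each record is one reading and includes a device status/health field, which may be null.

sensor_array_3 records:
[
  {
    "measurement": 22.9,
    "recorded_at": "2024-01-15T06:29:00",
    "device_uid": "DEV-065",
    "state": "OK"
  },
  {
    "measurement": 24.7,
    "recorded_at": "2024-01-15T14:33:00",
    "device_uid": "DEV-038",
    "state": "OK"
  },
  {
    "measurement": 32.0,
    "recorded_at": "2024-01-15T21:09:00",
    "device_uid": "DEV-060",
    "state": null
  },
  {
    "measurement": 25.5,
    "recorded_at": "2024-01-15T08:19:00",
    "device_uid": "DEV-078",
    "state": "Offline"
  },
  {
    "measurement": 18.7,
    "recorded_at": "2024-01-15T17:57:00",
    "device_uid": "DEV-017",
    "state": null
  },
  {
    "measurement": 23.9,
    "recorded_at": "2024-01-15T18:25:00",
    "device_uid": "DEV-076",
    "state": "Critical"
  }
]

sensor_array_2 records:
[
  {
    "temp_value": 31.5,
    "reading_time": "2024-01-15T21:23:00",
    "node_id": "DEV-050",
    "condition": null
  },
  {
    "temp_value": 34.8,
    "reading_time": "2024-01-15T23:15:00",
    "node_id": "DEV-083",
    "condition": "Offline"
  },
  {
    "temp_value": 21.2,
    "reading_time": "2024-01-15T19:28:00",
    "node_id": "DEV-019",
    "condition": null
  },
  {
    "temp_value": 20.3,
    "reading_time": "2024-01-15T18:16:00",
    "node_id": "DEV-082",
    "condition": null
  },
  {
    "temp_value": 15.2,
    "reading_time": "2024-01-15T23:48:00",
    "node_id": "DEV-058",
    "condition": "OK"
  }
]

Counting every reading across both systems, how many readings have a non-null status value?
6

Schema mapping: "state" (sensor_array_3) = "condition" (sensor_array_2) = status

Non-null in sensor_array_3: 4
Non-null in sensor_array_2: 2

Total non-null: 4 + 2 = 6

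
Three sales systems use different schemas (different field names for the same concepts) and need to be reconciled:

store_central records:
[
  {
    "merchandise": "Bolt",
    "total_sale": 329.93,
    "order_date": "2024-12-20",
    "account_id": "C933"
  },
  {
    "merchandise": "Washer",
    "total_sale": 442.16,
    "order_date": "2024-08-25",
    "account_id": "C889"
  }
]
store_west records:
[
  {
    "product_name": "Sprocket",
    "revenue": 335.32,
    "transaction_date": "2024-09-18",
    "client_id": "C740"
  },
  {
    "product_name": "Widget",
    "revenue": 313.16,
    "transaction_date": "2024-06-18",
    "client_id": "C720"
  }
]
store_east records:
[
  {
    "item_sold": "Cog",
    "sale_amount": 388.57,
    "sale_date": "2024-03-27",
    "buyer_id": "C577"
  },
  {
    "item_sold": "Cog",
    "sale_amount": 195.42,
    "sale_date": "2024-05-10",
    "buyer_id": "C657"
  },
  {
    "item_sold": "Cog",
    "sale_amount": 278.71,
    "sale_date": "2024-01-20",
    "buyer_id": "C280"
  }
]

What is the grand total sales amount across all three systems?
2283.27

Schema reconciliation - all amount fields map to sale amount:

store_central (total_sale): 772.09
store_west (revenue): 648.48
store_east (sale_amount): 862.7

Grand total: 2283.27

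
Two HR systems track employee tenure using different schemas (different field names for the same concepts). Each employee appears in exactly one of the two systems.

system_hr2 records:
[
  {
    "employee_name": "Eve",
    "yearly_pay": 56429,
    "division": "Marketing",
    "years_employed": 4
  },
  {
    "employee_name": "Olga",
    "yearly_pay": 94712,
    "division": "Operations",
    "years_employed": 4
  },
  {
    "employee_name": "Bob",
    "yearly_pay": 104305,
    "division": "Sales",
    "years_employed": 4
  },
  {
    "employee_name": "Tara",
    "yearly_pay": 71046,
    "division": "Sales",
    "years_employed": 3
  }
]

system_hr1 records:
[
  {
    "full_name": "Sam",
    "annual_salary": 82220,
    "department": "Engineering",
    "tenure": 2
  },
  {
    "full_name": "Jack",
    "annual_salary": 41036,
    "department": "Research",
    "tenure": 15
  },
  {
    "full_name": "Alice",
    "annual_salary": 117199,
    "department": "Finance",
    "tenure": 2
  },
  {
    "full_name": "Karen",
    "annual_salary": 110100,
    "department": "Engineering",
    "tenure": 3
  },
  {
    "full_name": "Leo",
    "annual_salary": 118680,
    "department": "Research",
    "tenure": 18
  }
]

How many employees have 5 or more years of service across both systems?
2

Reconcile schemas: "years_employed" (system_hr2) = "tenure" (system_hr1) = years of service

From system_hr2: 0 employees with >= 5 years
From system_hr1: 2 employees with >= 5 years

Total: 0 + 2 = 2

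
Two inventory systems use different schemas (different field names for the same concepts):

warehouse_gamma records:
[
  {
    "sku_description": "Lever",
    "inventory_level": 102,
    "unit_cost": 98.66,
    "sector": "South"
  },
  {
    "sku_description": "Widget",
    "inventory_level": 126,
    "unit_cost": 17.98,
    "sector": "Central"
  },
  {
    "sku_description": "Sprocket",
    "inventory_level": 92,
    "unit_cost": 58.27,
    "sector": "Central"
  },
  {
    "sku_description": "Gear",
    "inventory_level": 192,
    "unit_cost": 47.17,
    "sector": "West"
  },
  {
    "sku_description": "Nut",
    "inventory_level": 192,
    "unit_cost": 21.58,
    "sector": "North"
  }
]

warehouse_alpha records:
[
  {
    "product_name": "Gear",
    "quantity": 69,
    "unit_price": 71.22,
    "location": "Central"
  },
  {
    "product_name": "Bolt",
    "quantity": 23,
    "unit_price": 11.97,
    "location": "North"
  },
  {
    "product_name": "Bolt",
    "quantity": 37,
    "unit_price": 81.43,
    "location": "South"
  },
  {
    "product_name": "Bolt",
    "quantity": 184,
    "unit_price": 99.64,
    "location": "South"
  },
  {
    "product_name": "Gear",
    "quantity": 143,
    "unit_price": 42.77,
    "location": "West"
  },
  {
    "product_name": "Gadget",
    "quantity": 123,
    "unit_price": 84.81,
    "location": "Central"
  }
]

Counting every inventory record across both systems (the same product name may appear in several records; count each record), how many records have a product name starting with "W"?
1

Schema mapping: "sku_description" (warehouse_gamma) = "product_name" (warehouse_alpha) = product name

Records with product name starting with "W" in warehouse_gamma: 1
Records with product name starting with "W" in warehouse_alpha: 0

Total: 1 + 0 = 1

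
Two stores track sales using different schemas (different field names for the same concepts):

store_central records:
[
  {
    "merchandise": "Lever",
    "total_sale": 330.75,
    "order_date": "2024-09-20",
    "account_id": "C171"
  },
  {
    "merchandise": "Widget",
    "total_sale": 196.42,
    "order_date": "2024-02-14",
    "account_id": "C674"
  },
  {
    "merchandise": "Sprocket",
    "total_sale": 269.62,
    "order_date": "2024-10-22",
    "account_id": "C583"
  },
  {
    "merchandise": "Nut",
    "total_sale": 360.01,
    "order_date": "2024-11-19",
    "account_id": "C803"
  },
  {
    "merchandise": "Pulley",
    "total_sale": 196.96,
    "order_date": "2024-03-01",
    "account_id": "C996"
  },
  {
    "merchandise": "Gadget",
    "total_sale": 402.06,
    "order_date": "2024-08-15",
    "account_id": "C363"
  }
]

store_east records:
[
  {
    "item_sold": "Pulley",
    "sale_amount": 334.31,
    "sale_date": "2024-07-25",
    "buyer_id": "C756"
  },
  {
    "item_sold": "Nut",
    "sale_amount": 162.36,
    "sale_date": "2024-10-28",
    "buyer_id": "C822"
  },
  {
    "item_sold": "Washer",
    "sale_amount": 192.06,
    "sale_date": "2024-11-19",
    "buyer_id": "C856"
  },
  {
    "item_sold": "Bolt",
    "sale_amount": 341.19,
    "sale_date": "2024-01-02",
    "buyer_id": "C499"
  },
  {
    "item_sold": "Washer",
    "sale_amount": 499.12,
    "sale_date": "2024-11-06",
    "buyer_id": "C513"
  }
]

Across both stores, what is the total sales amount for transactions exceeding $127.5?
3284.86

Schema mapping: "total_sale" (store_central) = "sale_amount" (store_east) = sale amount

Sum of sales > $127.5 in store_central: 1755.82
Sum of sales > $127.5 in store_east: 1529.04

Total: 1755.82 + 1529.04 = 3284.86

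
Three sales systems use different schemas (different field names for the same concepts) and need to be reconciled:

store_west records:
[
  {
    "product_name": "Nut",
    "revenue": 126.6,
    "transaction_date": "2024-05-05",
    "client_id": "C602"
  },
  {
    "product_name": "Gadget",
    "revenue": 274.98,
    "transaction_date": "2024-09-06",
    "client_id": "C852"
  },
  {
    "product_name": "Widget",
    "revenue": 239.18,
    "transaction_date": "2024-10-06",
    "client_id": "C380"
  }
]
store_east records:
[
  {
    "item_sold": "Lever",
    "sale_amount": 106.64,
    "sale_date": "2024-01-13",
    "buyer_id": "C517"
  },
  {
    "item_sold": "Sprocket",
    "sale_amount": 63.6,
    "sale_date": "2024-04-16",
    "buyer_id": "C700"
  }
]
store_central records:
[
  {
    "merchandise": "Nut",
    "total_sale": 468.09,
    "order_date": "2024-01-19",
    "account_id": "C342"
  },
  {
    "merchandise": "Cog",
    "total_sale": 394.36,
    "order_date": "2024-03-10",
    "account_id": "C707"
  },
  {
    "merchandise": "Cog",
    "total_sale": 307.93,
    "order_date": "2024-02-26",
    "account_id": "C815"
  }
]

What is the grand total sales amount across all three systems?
1981.38

Schema reconciliation - all amount fields map to sale amount:

store_west (revenue): 640.76
store_east (sale_amount): 170.24
store_central (total_sale): 1170.38

Grand total: 1981.38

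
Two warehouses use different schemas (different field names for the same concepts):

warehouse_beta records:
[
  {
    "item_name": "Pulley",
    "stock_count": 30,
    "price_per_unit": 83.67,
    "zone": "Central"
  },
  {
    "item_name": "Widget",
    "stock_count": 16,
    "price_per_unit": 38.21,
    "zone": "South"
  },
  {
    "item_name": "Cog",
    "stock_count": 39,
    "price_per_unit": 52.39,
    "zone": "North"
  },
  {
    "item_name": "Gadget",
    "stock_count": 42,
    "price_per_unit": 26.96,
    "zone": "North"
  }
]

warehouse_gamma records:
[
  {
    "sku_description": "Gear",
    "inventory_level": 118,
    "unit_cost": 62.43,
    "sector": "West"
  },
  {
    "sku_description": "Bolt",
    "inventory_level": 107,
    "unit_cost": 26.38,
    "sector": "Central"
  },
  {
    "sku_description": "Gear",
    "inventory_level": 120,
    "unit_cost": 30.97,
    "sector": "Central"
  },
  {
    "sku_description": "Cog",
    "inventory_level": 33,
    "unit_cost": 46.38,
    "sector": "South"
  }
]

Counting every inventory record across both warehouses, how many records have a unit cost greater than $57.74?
2

Schema mapping: "price_per_unit" (warehouse_beta) = "unit_cost" (warehouse_gamma) = unit cost

Records > $57.74 in warehouse_beta: 1
Records > $57.74 in warehouse_gamma: 1

Total count: 1 + 1 = 2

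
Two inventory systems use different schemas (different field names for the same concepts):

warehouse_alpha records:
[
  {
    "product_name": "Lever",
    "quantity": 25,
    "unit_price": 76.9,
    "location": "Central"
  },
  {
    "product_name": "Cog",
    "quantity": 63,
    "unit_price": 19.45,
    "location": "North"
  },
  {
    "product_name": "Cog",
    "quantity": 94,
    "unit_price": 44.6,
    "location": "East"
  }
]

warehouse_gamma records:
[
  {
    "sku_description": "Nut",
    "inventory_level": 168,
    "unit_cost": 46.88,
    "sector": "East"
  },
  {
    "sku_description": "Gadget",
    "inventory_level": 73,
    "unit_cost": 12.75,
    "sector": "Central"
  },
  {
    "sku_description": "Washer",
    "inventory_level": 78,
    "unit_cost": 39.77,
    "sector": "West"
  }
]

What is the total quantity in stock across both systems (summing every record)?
501

To reconcile these schemas, identify the field holding the quantity in stock in each system:
1. In warehouse_alpha it is "quantity"
2. In warehouse_gamma it is "inventory_level"

From warehouse_alpha: 25 + 63 + 94 = 182
From warehouse_gamma: 168 + 73 + 78 = 319

Total: 182 + 319 = 501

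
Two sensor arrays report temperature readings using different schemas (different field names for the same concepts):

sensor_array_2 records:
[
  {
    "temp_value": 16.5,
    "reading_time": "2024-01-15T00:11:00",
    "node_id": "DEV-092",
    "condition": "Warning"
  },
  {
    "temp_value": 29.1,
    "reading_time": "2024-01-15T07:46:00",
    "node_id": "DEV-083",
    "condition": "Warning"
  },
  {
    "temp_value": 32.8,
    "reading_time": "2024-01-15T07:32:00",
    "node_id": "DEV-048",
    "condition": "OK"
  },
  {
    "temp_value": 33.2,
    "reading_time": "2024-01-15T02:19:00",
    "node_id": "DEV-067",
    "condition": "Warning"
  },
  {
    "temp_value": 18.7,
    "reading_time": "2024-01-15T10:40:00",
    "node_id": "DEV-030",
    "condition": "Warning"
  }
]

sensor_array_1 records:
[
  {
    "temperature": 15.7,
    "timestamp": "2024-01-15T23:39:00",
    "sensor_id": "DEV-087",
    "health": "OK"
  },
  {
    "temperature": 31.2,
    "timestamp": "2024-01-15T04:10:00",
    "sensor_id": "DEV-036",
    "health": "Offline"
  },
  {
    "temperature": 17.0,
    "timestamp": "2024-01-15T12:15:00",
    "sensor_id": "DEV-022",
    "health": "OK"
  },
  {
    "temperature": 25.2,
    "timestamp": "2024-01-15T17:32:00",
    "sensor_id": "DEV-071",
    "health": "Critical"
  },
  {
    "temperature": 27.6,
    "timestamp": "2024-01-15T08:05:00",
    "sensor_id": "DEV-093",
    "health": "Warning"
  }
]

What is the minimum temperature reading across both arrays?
15.7

Schema mapping: "temp_value" (sensor_array_2) = "temperature" (sensor_array_1) = temperature reading

Minimum in sensor_array_2: 16.5
Minimum in sensor_array_1: 15.7

Overall minimum: min(16.5, 15.7) = 15.7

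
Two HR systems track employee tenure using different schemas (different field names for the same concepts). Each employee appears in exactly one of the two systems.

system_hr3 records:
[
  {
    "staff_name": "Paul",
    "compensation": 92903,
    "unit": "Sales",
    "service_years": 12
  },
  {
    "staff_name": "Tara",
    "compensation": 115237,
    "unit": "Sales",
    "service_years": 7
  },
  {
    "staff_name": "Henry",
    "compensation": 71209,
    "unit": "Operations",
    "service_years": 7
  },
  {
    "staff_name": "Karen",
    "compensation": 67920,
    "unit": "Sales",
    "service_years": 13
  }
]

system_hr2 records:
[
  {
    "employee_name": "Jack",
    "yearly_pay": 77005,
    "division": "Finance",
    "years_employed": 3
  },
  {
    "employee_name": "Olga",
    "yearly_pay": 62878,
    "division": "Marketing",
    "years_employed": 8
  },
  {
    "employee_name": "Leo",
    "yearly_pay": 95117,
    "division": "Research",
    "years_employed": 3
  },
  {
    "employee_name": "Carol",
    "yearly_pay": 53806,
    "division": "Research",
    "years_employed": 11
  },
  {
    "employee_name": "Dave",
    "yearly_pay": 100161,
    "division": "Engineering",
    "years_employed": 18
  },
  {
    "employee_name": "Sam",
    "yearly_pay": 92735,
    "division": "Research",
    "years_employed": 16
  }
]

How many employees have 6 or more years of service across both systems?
8

Reconcile schemas: "service_years" (system_hr3) = "years_employed" (system_hr2) = years of service

From system_hr3: 4 employees with >= 6 years
From system_hr2: 4 employees with >= 6 years

Total: 4 + 4 = 8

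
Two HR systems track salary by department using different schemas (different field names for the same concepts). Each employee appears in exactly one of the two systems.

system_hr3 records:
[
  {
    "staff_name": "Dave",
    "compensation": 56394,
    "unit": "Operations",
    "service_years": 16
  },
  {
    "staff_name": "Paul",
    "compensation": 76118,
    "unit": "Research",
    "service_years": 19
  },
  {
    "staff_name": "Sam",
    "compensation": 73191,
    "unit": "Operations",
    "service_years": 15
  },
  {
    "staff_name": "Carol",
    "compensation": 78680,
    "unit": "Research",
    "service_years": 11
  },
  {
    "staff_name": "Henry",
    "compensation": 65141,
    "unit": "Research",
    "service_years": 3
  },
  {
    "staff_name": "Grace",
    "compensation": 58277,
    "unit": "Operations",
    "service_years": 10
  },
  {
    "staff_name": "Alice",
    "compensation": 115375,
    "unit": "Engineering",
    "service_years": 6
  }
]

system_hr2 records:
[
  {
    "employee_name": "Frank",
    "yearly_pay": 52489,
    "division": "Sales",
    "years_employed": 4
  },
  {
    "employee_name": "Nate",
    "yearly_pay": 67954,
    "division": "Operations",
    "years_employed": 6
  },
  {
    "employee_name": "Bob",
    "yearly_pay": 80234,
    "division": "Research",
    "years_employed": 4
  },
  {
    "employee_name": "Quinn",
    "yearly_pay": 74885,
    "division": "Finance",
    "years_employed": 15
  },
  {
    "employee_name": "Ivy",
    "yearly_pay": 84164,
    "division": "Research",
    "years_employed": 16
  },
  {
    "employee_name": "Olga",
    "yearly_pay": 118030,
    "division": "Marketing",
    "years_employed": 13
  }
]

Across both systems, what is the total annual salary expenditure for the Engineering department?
115375

Schema mappings:
- "unit" (system_hr3) = "division" (system_hr2) = department
- "compensation" (system_hr3) = "yearly_pay" (system_hr2) = salary

Engineering salaries from system_hr3: 115375
Engineering salaries from system_hr2: 0

Total: 115375 + 0 = 115375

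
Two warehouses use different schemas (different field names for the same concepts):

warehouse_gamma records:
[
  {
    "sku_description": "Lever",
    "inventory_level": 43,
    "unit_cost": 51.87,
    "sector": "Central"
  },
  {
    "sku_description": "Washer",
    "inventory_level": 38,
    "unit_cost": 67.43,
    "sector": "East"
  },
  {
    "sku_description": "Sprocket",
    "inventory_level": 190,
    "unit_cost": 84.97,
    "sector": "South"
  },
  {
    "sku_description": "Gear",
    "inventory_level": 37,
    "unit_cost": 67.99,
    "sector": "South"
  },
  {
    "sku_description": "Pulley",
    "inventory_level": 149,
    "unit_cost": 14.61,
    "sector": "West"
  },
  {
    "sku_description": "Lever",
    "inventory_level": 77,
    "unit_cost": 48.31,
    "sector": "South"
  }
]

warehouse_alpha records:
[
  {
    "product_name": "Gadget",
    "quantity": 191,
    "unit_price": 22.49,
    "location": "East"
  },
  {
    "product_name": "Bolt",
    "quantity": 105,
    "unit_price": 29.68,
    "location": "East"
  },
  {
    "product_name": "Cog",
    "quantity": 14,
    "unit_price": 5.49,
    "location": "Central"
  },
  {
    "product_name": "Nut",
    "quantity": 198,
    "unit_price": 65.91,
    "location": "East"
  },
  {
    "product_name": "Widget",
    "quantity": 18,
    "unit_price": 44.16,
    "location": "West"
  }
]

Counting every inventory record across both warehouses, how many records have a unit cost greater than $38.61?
7

Schema mapping: "unit_cost" (warehouse_gamma) = "unit_price" (warehouse_alpha) = unit cost

Records > $38.61 in warehouse_gamma: 5
Records > $38.61 in warehouse_alpha: 2

Total count: 5 + 2 = 7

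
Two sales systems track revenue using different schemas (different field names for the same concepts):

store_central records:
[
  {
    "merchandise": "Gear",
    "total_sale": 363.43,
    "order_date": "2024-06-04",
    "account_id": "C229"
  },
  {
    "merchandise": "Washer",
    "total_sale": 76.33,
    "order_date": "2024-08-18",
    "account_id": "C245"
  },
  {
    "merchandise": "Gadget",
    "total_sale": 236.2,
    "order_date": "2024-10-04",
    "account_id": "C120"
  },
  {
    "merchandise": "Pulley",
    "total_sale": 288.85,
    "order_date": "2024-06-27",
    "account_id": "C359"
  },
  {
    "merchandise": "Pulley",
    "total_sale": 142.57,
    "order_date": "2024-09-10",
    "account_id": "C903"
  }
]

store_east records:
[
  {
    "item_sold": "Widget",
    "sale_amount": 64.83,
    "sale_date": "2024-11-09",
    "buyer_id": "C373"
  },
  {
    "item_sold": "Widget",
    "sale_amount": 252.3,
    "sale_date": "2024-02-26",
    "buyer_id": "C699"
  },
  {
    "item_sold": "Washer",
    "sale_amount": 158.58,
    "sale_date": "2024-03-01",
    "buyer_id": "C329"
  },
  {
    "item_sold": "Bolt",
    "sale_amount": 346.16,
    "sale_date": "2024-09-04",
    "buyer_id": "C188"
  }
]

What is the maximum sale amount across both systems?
363.43

Reconcile: "total_sale" (store_central) = "sale_amount" (store_east) = sale amount

Maximum in store_central: 363.43
Maximum in store_east: 346.16

Overall maximum: max(363.43, 346.16) = 363.43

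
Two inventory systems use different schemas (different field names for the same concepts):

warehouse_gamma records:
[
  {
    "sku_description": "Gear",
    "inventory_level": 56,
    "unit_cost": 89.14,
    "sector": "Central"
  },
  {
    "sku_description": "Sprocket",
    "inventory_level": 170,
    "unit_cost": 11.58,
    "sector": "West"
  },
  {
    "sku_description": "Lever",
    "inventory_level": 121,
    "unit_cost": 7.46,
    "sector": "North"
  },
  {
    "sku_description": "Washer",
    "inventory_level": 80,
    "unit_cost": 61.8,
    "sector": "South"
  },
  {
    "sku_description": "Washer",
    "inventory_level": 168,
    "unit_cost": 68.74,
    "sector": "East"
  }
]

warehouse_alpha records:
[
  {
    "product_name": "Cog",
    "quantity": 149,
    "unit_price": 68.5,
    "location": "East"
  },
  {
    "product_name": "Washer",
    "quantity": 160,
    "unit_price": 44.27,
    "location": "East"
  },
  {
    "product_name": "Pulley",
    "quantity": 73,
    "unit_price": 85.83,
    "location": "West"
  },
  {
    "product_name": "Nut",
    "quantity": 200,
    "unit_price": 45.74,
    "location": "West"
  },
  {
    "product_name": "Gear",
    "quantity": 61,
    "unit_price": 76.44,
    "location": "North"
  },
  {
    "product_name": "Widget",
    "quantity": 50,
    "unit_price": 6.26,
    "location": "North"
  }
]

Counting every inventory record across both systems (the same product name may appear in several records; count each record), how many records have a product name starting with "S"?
1

Schema mapping: "sku_description" (warehouse_gamma) = "product_name" (warehouse_alpha) = product name

Records with product name starting with "S" in warehouse_gamma: 1
Records with product name starting with "S" in warehouse_alpha: 0

Total: 1 + 0 = 1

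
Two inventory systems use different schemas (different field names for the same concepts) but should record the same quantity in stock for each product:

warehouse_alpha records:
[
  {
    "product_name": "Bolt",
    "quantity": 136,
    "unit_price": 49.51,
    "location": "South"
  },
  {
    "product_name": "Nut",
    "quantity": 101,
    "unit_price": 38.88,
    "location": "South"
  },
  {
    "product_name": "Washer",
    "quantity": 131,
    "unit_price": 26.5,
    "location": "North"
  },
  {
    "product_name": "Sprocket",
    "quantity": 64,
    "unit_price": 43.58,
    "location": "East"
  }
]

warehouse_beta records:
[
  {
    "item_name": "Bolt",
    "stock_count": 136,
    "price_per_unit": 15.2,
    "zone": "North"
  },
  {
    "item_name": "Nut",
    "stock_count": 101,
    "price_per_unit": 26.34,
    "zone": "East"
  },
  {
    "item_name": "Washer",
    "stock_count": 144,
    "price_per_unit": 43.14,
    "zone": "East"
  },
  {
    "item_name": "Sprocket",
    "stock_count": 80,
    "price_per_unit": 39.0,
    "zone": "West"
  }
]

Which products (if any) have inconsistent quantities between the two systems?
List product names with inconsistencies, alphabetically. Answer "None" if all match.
Sprocket, Washer

Schema mappings:
- "product_name" (warehouse_alpha) = "item_name" (warehouse_beta) = product name
- "quantity" (warehouse_alpha) = "stock_count" (warehouse_beta) = quantity

Comparison:
  Bolt: 136 vs 136 - MATCH
  Nut: 101 vs 101 - MATCH
  Washer: 131 vs 144 - MISMATCH
  Sprocket: 64 vs 80 - MISMATCH

Products with inconsistencies: Sprocket, Washer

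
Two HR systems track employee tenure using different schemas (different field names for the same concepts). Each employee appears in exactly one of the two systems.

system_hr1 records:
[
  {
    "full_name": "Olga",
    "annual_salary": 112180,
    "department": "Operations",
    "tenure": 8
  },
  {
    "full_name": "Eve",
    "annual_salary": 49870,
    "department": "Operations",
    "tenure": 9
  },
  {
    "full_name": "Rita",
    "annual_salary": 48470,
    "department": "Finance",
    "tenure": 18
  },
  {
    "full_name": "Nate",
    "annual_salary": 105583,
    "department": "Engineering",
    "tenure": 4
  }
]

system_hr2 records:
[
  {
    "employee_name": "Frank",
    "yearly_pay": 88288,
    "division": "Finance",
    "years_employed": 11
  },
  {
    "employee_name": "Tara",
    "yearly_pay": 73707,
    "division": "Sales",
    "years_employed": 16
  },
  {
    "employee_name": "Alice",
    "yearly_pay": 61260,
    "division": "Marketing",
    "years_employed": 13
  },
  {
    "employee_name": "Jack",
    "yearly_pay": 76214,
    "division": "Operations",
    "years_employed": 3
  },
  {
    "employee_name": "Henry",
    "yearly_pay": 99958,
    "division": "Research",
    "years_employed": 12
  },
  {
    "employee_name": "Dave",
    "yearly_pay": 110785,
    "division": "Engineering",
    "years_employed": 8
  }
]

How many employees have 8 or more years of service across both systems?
8

Reconcile schemas: "tenure" (system_hr1) = "years_employed" (system_hr2) = years of service

From system_hr1: 3 employees with >= 8 years
From system_hr2: 5 employees with >= 8 years

Total: 3 + 5 = 8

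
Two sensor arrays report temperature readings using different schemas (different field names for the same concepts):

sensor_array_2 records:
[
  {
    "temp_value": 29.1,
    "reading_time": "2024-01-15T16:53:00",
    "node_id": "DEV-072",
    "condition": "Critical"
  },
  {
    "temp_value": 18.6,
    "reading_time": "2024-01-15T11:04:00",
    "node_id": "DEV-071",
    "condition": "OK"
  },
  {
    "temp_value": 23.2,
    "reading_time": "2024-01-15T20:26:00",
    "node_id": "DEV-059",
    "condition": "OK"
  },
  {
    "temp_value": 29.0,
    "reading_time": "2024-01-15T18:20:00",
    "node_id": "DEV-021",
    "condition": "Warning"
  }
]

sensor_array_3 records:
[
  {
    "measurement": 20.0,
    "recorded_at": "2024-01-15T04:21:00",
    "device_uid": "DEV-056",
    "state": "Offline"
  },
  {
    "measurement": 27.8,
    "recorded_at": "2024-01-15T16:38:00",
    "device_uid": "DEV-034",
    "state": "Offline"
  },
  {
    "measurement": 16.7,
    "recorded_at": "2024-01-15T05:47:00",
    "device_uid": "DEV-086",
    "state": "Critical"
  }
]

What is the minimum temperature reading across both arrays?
16.7

Schema mapping: "temp_value" (sensor_array_2) = "measurement" (sensor_array_3) = temperature reading

Minimum in sensor_array_2: 18.6
Minimum in sensor_array_3: 16.7

Overall minimum: min(18.6, 16.7) = 16.7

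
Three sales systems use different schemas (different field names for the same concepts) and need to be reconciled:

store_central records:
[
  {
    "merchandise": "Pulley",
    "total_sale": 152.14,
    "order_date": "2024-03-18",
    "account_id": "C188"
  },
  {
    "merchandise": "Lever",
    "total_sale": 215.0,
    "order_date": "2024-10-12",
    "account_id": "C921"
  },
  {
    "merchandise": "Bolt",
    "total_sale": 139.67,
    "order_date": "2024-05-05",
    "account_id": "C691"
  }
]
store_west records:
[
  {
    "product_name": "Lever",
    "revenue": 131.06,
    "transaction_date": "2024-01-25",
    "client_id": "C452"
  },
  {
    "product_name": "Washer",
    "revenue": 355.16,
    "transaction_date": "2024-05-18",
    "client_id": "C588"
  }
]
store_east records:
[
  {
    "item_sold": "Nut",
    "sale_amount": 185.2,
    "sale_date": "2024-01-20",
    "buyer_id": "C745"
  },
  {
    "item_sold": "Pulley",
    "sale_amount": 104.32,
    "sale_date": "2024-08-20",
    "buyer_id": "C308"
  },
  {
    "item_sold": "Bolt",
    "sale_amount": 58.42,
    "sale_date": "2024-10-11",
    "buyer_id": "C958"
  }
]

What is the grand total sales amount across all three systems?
1340.97

Schema reconciliation - all amount fields map to sale amount:

store_central (total_sale): 506.81
store_west (revenue): 486.22
store_east (sale_amount): 347.94

Grand total: 1340.97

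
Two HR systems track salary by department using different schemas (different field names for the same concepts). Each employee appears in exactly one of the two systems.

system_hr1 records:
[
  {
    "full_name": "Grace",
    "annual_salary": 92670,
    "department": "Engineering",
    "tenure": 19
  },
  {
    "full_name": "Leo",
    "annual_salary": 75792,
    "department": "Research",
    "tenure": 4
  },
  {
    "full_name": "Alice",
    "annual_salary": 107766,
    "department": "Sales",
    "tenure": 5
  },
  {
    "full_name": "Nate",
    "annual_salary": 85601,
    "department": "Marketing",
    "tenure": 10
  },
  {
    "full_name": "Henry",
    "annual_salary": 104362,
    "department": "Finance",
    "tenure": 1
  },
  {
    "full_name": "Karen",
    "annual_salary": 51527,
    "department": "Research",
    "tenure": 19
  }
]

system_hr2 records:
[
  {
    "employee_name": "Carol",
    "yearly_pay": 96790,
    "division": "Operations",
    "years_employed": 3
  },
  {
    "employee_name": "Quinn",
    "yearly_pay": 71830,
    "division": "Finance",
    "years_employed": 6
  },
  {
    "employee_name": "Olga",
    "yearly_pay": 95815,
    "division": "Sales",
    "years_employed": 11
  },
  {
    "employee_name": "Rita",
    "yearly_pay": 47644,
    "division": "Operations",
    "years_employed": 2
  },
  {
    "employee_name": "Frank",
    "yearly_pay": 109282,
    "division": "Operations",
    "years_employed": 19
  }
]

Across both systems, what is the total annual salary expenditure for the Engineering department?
92670

Schema mappings:
- "department" (system_hr1) = "division" (system_hr2) = department
- "annual_salary" (system_hr1) = "yearly_pay" (system_hr2) = salary

Engineering salaries from system_hr1: 92670
Engineering salaries from system_hr2: 0

Total: 92670 + 0 = 92670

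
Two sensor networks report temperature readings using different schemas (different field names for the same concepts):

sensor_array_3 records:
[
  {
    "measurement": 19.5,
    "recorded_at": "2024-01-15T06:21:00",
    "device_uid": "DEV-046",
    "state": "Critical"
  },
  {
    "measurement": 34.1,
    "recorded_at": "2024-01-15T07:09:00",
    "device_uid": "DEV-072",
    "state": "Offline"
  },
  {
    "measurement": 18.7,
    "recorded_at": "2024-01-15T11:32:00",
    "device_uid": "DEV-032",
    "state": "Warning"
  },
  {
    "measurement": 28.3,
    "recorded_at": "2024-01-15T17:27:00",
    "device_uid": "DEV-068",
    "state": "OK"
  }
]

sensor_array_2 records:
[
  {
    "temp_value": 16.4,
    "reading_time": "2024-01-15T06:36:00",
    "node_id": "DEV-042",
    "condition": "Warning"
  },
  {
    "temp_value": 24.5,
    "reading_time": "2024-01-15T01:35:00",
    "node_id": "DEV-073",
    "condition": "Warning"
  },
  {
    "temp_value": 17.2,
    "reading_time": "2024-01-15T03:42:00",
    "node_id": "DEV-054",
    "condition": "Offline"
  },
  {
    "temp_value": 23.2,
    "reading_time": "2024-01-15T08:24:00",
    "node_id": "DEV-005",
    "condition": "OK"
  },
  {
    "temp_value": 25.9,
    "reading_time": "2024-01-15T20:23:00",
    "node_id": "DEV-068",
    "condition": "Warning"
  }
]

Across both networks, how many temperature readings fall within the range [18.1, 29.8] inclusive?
6

Schema mapping: "measurement" (sensor_array_3) = "temp_value" (sensor_array_2) = temperature

Readings in [18.1, 29.8] from sensor_array_3: 3
Readings in [18.1, 29.8] from sensor_array_2: 3

Total count: 3 + 3 = 6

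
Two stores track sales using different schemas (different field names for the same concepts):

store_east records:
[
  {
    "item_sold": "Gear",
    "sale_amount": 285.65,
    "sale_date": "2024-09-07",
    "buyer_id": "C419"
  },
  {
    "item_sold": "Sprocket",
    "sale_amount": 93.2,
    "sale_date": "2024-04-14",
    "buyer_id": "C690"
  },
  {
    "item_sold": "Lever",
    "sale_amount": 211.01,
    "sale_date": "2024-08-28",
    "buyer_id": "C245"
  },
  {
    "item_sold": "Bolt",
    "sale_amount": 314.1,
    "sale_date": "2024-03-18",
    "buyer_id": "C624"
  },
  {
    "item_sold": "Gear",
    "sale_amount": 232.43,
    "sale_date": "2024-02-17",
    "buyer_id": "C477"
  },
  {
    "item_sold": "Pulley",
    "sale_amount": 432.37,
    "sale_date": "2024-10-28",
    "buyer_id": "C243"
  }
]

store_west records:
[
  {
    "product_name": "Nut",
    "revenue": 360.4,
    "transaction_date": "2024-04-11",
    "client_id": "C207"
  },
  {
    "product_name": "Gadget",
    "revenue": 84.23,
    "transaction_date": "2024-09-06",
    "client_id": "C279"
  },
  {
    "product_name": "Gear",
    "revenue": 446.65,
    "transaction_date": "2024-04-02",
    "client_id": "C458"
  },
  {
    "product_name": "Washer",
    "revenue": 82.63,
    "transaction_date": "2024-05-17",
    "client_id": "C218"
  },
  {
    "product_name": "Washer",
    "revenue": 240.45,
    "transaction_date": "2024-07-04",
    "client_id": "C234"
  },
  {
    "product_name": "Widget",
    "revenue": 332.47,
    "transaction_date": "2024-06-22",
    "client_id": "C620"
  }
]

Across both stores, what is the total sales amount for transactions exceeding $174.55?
2855.53

Schema mapping: "sale_amount" (store_east) = "revenue" (store_west) = sale amount

Sum of sales > $174.55 in store_east: 1475.56
Sum of sales > $174.55 in store_west: 1379.97

Total: 1475.56 + 1379.97 = 2855.53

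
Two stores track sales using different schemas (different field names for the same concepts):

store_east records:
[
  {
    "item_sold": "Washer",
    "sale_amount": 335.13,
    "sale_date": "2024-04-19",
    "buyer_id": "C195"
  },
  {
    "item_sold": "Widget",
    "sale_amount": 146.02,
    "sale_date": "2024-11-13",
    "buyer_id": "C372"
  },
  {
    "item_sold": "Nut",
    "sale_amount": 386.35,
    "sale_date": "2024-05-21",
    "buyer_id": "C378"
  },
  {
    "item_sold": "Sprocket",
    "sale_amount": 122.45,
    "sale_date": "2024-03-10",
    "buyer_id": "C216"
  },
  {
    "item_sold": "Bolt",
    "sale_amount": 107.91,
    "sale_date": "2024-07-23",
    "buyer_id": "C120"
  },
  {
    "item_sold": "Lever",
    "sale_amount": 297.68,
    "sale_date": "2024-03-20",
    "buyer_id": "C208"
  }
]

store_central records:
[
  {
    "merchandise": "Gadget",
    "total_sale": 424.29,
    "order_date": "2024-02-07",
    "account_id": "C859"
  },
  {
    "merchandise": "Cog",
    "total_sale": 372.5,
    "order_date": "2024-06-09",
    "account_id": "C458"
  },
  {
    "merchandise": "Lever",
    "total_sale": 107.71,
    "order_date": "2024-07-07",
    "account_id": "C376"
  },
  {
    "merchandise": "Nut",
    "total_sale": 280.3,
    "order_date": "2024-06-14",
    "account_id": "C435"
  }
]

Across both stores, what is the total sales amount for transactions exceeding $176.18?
2096.25

Schema mapping: "sale_amount" (store_east) = "total_sale" (store_central) = sale amount

Sum of sales > $176.18 in store_east: 1019.16
Sum of sales > $176.18 in store_central: 1077.09

Total: 1019.16 + 1077.09 = 2096.25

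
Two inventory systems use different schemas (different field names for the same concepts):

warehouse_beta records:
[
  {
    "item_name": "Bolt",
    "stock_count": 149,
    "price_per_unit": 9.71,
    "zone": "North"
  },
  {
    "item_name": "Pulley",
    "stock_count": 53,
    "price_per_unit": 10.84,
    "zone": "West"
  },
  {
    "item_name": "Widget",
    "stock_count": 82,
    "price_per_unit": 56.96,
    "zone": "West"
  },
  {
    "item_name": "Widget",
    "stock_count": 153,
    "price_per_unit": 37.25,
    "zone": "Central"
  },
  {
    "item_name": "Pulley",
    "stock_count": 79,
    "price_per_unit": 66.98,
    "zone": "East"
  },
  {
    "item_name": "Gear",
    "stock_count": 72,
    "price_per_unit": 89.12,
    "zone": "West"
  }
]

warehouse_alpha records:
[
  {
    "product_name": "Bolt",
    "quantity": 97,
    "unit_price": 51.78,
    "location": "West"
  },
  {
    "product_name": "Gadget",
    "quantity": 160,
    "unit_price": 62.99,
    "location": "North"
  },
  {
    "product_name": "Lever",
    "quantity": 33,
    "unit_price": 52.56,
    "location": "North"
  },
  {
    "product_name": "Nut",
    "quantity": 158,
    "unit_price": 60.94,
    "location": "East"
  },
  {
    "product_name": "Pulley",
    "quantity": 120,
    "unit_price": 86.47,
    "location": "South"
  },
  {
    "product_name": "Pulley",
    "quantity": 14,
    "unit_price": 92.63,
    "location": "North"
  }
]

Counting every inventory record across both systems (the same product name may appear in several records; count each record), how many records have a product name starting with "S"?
0

Schema mapping: "item_name" (warehouse_beta) = "product_name" (warehouse_alpha) = product name

Records with product name starting with "S" in warehouse_beta: 0
Records with product name starting with "S" in warehouse_alpha: 0

Total: 0 + 0 = 0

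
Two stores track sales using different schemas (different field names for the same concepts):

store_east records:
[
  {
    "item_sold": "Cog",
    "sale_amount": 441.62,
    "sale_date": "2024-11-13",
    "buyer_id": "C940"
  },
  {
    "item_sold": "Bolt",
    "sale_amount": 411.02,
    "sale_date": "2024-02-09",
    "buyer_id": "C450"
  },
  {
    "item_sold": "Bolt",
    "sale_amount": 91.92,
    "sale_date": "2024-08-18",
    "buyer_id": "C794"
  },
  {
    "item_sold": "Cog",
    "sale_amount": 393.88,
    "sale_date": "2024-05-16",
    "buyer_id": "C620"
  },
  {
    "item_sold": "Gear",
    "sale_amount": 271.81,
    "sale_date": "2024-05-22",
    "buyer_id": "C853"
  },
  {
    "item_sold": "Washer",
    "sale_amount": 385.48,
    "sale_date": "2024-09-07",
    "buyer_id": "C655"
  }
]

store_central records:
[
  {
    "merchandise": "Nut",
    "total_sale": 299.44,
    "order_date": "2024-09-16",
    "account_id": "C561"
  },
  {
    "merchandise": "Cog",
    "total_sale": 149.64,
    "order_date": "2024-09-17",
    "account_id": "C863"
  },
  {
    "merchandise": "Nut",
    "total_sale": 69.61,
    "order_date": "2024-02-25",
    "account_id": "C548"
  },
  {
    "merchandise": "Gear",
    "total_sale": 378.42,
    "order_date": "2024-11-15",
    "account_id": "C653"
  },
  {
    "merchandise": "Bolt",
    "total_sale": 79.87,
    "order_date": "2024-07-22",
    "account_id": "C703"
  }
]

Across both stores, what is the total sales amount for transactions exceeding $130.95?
2731.31

Schema mapping: "sale_amount" (store_east) = "total_sale" (store_central) = sale amount

Sum of sales > $130.95 in store_east: 1903.81
Sum of sales > $130.95 in store_central: 827.5

Total: 1903.81 + 827.5 = 2731.31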